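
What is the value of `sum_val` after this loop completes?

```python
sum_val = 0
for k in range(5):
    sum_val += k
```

Sum of 0 to 4 = 10
`sum_val` takes the values: 0 → 1 → 3 → 6 → 10

Answer: 10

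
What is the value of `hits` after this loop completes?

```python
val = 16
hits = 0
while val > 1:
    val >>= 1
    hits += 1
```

Count right shifts until 1
`hits` takes the values: 0 → 1 → 2 → 3 → 4

Answer: 4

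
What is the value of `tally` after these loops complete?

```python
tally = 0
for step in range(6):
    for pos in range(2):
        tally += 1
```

6 * 2 = 12
`tally` takes the values: 0 → 1 → 2 → 3 → 4 → 5 → 6 → 7 → 8 → 9 → 10 → 11 → 12

Answer: 12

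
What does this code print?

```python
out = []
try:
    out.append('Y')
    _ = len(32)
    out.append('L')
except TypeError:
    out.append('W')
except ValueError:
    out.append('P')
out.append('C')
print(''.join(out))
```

Execution trace: 'Y' (try body) → 'W' (except TypeError) → 'C' (after the try/except). Output: YWC

Answer: YWC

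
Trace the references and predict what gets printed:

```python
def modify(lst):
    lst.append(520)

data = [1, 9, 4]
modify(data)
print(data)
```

Key concept: function modifies passed list.
Step by step:
`data = [1, 9, 4]` → data = [1, 9, 4]
`modify(data)` → data = [1, 9, 4, 520]
`print(data)` → prints [1, 9, 4, 520]

Answer: [1, 9, 4, 520]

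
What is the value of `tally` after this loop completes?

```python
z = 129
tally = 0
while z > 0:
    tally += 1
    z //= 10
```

Count digits by repeated division by 10
`tally` takes the values: 0 → 1 → 2 → 3

Answer: 3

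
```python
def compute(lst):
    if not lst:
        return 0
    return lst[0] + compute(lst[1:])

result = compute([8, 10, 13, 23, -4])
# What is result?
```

8 + 10 + 13 + 23 + (-4) + 0 = 50

Answer: 50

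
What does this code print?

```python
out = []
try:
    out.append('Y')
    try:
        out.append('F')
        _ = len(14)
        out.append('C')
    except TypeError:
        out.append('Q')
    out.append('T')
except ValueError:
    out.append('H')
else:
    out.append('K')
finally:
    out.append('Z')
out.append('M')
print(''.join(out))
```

Execution trace: 'Y' (try body) → 'F' (inner try body) → 'Q' (inner except TypeError) → 'T' (try body, no exception) → 'K' (else) → 'Z' (finally) → 'M' (after the try/except). Output: YFQTKZM

Answer: YFQTKZM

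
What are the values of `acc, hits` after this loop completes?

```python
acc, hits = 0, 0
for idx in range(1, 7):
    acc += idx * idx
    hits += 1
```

Sum of squares and count
`acc, hits` takes the values: (0, 0) → (1, 0) → (1, 1) → (5, 1) → (5, 2) → (14, 2) → (14, 3) → (30, 3) → (30, 4) → (55, 4) → (55, 5) → (91, 5) → (91, 6)

Answer: 91, 6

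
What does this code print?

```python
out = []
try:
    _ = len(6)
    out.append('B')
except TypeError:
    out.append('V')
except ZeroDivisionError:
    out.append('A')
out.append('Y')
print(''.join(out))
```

Execution trace: 'V' (except TypeError) → 'Y' (after the try/except). Output: VY

Answer: VY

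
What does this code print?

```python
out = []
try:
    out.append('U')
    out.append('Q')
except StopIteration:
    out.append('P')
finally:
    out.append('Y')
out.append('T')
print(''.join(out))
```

Execution trace: 'U' (try body) → 'Q' (try body, no exception) → 'Y' (finally) → 'T' (after the try/except). Output: UQYT

Answer: UQYT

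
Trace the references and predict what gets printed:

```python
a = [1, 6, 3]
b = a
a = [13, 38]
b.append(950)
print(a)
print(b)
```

Key concept: rebinding vs mutation: a is rebound to a new list, b still points at the original.
Step by step:
`a = [1, 6, 3]` → a = [1, 6, 3]
`b = a` → b = [1, 6, 3] (same object as a)
`a = [13, 38]` → a = [13, 38]
`b.append(950)` → b = [1, 6, 3, 950]
`print(a)` → prints [13, 38]
`print(b)` → prints [1, 6, 3, 950]

Answer:
[13, 38]
[1, 6, 3, 950]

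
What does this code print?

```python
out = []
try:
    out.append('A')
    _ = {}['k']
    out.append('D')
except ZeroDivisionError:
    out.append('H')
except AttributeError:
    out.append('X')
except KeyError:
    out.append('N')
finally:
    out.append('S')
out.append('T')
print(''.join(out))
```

Execution trace: 'A' (try body) → 'N' (except KeyError) → 'S' (finally) → 'T' (after the try/except). Output: ANST

Answer: ANST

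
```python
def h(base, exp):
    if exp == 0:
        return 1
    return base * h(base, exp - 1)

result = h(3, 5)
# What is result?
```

h(3, 5) = 3 * 3 * 3 * 3 * 3 = 243

Answer: 243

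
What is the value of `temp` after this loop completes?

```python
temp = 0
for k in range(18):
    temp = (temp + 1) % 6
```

Increment mod 6, 18 times = 0
`temp` takes the values: 0 → 1 → 2 → 3 → 4 → 5 → 0 → 1 → 2 → 3 → 4 → 5 → 0 → 1 → 2 → 3 → 4 → 5 → 0

Answer: 0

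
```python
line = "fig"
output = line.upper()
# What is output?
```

Trace:
`line = "fig"` → line = 'fig'
`output = line.upper()` → output = 'FIG'
So output = 'FIG'

Answer: 'FIG'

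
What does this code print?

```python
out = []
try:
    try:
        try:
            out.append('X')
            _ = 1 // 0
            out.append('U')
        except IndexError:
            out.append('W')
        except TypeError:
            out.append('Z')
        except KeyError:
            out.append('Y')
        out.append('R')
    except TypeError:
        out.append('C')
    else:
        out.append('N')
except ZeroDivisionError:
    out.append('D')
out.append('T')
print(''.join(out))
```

Execution trace: 'X' (inner try body) → 'D' (outer except ZeroDivisionError) → 'T' (after the try/except). Output: XDT

Answer: XDT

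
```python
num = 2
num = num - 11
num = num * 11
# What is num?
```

Trace:
`num = 2` → num = 2
`num = num - 11` → num = -9
`num = num * 11` → num = -99
So num = -99

Answer: -99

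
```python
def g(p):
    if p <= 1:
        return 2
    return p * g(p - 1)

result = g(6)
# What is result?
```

g(6) = 6 * 5 * 4 * 3 * 2 * 2 = 1440

Answer: 1440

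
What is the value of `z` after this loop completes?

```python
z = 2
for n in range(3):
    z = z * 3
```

Multiply by 3, 3 times: 2 * 3^3 = 54
`z` takes the values: 2 → 6 → 18 → 54

Answer: 54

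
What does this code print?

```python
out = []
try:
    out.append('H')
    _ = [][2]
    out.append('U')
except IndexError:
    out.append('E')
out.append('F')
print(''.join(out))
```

Execution trace: 'H' (try body) → 'E' (except IndexError) → 'F' (after the try/except). Output: HEF

Answer: HEF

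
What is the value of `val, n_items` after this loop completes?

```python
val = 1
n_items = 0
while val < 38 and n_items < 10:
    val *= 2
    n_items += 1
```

Double until >= 38 or 10 iterations
`val, n_items` takes the values: (1, 0) → (2, 0) → (2, 1) → (4, 1) → (4, 2) → (8, 2) → (8, 3) → (16, 3) → (16, 4) → (32, 4) → (32, 5) → (64, 5) → (64, 6)

Answer: 64, 6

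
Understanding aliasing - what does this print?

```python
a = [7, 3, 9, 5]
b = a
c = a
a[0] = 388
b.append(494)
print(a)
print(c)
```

Key concept: multiple aliases.
Step by step:
`a = [7, 3, 9, 5]` → a = [7, 3, 9, 5]
`b = a` → b = [7, 3, 9, 5] (same object as a)
`c = a` → c = [7, 3, 9, 5] (same object as a, b)
`a[0] = 388` → a = [388, 3, 9, 5] (same object as b, c); b = [388, 3, 9, 5] (same object as a, c); c = [388, 3, 9, 5] (same object as a, b)
`b.append(494)` → a = [388, 3, 9, 5, 494] (same object as b, c); b = [388, 3, 9, 5, 494] (same object as a, c); c = [388, 3, 9, 5, 494] (same object as a, b)
`print(a)` → prints [388, 3, 9, 5, 494]
`print(c)` → prints [388, 3, 9, 5, 494]

Answer:
[388, 3, 9, 5, 494]
[388, 3, 9, 5, 494]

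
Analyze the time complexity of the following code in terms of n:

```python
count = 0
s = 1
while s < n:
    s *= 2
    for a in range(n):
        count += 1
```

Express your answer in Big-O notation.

Each loop level contributes: log n × n. Multiplying the contributions gives O(n log n).

Answer: O(n log n)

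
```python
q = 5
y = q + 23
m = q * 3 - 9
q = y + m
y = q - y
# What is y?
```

Trace:
`q = 5` → q = 5
`y = q + 23` → y = 28
`m = q * 3 - 9` → m = 6
`q = y + m` → q = 34
`y = q - y` → y = 6
So y = 6

Answer: 6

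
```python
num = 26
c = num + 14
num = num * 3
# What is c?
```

Trace:
`num = 26` → num = 26
`c = num + 14` → c = 40
`num = num * 3` → num = 78
So c = 40

Answer: 40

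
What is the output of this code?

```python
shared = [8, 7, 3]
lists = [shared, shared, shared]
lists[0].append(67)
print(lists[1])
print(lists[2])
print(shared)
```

Key concept: list of same reference.
Step by step:
`shared = [8, 7, 3]` → shared = [8, 7, 3]
`lists = [shared, shared, shared]` → lists = [[8, 7, 3], [8, 7, 3], [8, 7, 3]]
`lists[0].append(67)` → shared = [8, 7, 3, 67]; lists = [[8, 7, 3, 67], [8, 7, 3, 67], [8, 7, 3, 67]]
`print(lists[1])` → prints [8, 7, 3, 67]
`print(lists[2])` → prints [8, 7, 3, 67]
`print(shared)` → prints [8, 7, 3, 67]

Answer:
[8, 7, 3, 67]
[8, 7, 3, 67]
[8, 7, 3, 67]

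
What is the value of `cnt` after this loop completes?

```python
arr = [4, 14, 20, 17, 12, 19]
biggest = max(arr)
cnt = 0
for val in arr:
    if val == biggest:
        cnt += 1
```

Count of max value 20 in [4, 14, 20, 17, 12, 19]
`cnt` takes the values: 0 → 1

Answer: 1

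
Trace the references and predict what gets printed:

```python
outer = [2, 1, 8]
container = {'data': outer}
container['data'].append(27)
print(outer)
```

Key concept: dict holds reference to list.
Step by step:
`outer = [2, 1, 8]` → outer = [2, 1, 8]
`container = {'data': outer}` → container = {'data': [2, 1, 8]}
`container['data'].append(27)` → outer = [2, 1, 8, 27]; container = {'data': [2, 1, 8, 27]}
`print(outer)` → prints [2, 1, 8, 27]

Answer: [2, 1, 8, 27]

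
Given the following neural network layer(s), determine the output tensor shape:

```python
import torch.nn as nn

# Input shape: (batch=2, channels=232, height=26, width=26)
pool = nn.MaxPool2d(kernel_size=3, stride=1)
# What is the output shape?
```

Input: (2, 232, 26, 26) -> Output: (2, 232, 24, 24)

Answer: (2, 232, 24, 24)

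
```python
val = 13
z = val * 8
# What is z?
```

Trace:
`val = 13` → val = 13
`z = val * 8` → z = 104
So z = 104

Answer: 104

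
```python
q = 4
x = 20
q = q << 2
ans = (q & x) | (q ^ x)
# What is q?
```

Trace:
`q = 4` → q = 4
`x = 20` → x = 20
`q = q << 2` → q = 16
`ans = (q & x) | (q ^ x)` → ans = 20
So q = 16

Answer: 16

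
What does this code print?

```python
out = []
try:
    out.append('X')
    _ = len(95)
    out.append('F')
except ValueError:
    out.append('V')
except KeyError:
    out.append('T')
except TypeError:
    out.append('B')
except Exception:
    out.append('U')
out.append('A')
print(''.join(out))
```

Execution trace: 'X' (try body) → 'B' (except TypeError) → 'A' (after the try/except). Output: XBA

Answer: XBA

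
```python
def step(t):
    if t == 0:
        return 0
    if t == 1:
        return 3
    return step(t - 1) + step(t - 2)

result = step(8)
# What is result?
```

Build up from base cases: step(0)=0, step(1)=3, step(2)=3, step(3)=6, step(4)=9, step(5)=15, step(6)=24, ..., step(8)=63

Answer: 63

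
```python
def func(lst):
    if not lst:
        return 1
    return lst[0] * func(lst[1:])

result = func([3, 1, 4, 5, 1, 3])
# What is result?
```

Product over [3, 1, 4, 5, 1, 3] = 3 * 1 * 4 * 5 * 1 * 3 = 180

Answer: 180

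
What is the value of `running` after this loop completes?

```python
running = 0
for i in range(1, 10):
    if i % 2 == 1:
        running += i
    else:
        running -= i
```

Add odd, subtract even
`running` takes the values: 0 → 1 → -1 → 2 → -2 → 3 → -3 → 4 → -4 → 5

Answer: 5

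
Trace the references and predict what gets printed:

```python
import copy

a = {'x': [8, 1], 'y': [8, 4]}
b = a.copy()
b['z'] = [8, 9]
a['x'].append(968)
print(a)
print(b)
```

Key concept: shallow copy of dict with mutable values.
Step by step:
`a = {'x': [8, 1], 'y': [8, 4]}` → a = {'x': [8, 1], 'y': [8, 4]}
`b = a.copy()` → b = {'x': [8, 1], 'y': [8, 4]}
`b['z'] = [8, 9]` → b = {'x': [8, 1], 'y': [8, 4], 'z': [8, 9]}
`a['x'].append(968)` → a = {'x': [8, 1, 968], 'y': [8, 4]}; b = {'x': [8, 1, 968], 'y': [8, 4], 'z': [8, 9]}
`print(a)` → prints {'x': [8, 1, 968], 'y': [8, 4]}
`print(b)` → prints {'x': [8, 1, 968], 'y': [8, 4], 'z': [8, 9]}

Answer:
{'x': [8, 1, 968], 'y': [8, 4]}
{'x': [8, 1, 968], 'y': [8, 4], 'z': [8, 9]}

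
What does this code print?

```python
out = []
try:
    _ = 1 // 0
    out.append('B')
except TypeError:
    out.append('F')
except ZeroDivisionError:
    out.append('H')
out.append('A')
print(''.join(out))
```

Execution trace: 'H' (except ZeroDivisionError) → 'A' (after the try/except). Output: HA

Answer: HA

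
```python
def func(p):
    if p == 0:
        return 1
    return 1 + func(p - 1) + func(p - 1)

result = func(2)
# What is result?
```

func(p) = 1 + 2·func(p-1), func(0)=1. Closed form: (1+1)·2^2 - 1 = 7.

Answer: 7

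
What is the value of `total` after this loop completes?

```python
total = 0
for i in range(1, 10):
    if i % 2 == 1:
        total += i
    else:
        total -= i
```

Add odd, subtract even
`total` takes the values: 0 → 1 → -1 → 2 → -2 → 3 → -3 → 4 → -4 → 5

Answer: 5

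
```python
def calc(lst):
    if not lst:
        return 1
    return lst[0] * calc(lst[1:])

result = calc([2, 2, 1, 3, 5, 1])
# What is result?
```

Product over [2, 2, 1, 3, 5, 1] = 2 * 2 * 1 * 3 * 5 * 1 = 60

Answer: 60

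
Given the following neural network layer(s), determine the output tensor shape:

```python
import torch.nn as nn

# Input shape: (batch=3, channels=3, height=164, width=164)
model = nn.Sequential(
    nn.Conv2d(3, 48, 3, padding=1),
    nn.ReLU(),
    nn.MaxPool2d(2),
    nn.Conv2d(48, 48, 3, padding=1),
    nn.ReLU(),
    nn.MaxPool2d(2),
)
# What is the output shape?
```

Input: (3, 3, 164, 164) -> after first Conv2d: (3, 48, 164, 164) -> after first MaxPool2d: (3, 48, 82, 82) -> after second Conv2d: (3, 48, 82, 82) -> Output: (3, 48, 41, 41)

Answer: (3, 48, 41, 41)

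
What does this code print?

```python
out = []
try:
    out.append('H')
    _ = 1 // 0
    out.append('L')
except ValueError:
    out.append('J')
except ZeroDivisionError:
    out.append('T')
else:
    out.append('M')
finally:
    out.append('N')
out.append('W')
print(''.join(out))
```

Execution trace: 'H' (try body) → 'T' (except ZeroDivisionError) → 'N' (finally) → 'W' (after the try/except). Output: HTNW

Answer: HTNW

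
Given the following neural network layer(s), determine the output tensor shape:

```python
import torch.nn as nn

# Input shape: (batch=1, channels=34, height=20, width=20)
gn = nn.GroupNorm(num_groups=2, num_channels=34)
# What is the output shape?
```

Input: (1, 34, 20, 20) -> Output: (1, 34, 20, 20)

Answer: (1, 34, 20, 20)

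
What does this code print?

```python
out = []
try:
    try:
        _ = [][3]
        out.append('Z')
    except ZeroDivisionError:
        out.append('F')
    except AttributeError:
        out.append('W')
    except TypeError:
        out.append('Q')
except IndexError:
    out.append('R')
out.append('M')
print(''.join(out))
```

Execution trace: 'R' (outer except IndexError) → 'M' (after the try/except). Output: RM

Answer: RM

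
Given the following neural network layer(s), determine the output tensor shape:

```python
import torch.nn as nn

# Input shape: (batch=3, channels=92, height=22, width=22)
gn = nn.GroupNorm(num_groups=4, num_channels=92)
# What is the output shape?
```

Input: (3, 92, 22, 22) -> Output: (3, 92, 22, 22)

Answer: (3, 92, 22, 22)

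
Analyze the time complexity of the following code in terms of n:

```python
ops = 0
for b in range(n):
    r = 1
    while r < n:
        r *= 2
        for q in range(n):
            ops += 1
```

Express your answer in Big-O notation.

Each loop level contributes: n × log n × n. Multiplying the contributions gives O(n^2 log n).

Answer: O(n^2 log n)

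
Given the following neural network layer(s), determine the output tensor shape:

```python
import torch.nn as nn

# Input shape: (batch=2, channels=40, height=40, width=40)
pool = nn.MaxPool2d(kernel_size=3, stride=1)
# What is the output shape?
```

Input: (2, 40, 40, 40) -> Output: (2, 40, 38, 38)

Answer: (2, 40, 38, 38)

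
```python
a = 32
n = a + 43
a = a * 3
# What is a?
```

Trace:
`a = 32` → a = 32
`n = a + 43` → n = 75
`a = a * 3` → a = 96
So a = 96

Answer: 96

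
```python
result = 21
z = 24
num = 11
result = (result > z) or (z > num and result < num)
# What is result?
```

Trace:
`result = 21` → result = 21
`z = 24` → z = 24
`num = 11` → num = 11
`result = (result > z) or (z > num and result < num)` → result = False
So result = False

Answer: False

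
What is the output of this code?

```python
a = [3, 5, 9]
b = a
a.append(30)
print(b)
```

Key concept: basic list aliasing.
Step by step:
`a = [3, 5, 9]` → a = [3, 5, 9]
`b = a` → b = [3, 5, 9] (same object as a)
`a.append(30)` → a = [3, 5, 9, 30] (same object as b); b = [3, 5, 9, 30] (same object as a)
`print(b)` → prints [3, 5, 9, 30]

Answer: [3, 5, 9, 30]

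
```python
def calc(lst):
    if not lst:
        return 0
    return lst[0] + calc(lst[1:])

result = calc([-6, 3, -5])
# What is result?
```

(-6) + 3 + (-5) + 0 = -8

Answer: -8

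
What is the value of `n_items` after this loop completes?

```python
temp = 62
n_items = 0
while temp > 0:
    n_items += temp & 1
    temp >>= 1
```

Count set bits in 62 (binary: 0b111110)
`n_items` takes the values: 0 → 1 → 2 → 3 → 4 → 5

Answer: 5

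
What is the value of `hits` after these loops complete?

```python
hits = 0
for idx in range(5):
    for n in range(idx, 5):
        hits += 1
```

Upper triangle: 5 + 4 + ... + 1
`hits` takes the values: 0 → 1 → 2 → 3 → 4 → 5 → 6 → 7 → 8 → 9 → 10 → 11 → 12 → 13 → 14 → 15

Answer: 15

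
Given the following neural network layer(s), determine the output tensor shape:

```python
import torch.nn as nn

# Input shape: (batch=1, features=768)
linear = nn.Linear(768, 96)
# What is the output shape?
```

Input: (1, 768) -> Output: (1, 96)

Answer: (1, 96)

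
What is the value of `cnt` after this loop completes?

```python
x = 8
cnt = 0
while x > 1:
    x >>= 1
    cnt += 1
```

Count right shifts until 1
`cnt` takes the values: 0 → 1 → 2 → 3

Answer: 3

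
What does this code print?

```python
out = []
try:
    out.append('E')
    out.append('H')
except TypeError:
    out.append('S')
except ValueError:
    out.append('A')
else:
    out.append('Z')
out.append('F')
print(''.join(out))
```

Execution trace: 'E' (try body) → 'H' (try body, no exception) → 'Z' (else) → 'F' (after the try/except). Output: EHZF

Answer: EHZF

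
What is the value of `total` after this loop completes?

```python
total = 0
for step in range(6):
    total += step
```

Sum of 0 to 5 = 15
`total` takes the values: 0 → 1 → 3 → 6 → 10 → 15

Answer: 15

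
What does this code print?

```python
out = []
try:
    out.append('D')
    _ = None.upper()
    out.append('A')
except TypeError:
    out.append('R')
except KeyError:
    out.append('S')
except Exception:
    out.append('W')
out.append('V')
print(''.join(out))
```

Execution trace: 'D' (try body) → 'W' (except Exception) → 'V' (after the try/except). Output: DWV

Answer: DWV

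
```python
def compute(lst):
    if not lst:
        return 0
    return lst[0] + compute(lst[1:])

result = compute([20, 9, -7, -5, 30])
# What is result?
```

20 + 9 + (-7) + (-5) + 30 + 0 = 47

Answer: 47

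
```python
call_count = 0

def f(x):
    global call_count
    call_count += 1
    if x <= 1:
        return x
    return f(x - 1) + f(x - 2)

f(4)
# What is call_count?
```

Calls(x) = 1 + Calls(x-1) + Calls(x-2); Calls(0)=Calls(1)=1. For x=4 this gives 9.

Answer: 9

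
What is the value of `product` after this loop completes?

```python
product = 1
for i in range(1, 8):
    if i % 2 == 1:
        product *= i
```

Product of odd numbers 1 to 7
`product` takes the values: 1 → 3 → 15 → 105

Answer: 105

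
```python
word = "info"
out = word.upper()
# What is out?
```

Trace:
`word = "info"` → word = 'info'
`out = word.upper()` → out = 'INFO'
So out = 'INFO'

Answer: 'INFO'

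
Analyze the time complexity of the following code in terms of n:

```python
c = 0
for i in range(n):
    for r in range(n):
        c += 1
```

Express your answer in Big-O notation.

Each loop level contributes: n × n. Multiplying the contributions gives O(n^2).

Answer: O(n^2)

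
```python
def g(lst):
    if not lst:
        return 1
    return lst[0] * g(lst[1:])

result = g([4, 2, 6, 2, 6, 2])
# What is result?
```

Product over [4, 2, 6, 2, 6, 2] = 4 * 2 * 6 * 2 * 6 * 2 = 1152

Answer: 1152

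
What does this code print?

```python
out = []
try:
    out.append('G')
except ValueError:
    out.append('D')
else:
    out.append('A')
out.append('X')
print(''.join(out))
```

Execution trace: 'G' (try body, no exception) → 'A' (else) → 'X' (after the try/except). Output: GAX

Answer: GAX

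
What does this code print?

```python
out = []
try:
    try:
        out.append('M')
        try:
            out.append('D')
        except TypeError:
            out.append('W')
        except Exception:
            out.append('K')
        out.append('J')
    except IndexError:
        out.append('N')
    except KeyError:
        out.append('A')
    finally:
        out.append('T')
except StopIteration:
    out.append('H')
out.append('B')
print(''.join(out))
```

Execution trace: 'M' (try body) → 'D' (inner try body, no exception) → 'J' (try body, no exception) → 'T' (finally) → 'B' (after the try/except). Output: MDJTB

Answer: MDJTB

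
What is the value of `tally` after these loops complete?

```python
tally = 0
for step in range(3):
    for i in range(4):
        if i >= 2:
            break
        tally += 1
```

Inner breaks at 2, outer runs 3 times
`tally` takes the values: 0 → 1 → 2 → 3 → 4 → 5 → 6

Answer: 6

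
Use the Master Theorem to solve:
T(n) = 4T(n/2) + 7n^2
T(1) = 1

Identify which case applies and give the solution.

a=4, b=2, f(n)=7n^2. log_2(4) = 2. Since c=2 = 2, Case 2 applies: T(n) = Θ(n^log_b(a) · log n) = O(n^2 log n).

Answer: O(n^2 log n) - Case 2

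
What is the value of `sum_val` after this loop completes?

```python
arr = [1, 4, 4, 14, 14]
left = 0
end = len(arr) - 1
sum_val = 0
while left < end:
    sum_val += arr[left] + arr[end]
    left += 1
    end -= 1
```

Sum of pairs from ends
`sum_val` takes the values: 0 → 15 → 33

Answer: 33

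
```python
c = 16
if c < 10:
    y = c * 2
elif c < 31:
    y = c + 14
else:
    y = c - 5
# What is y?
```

Trace:
`c = 16` → c = 16
`if c < 10: ...` → c < 10 is False, c < 31 is True → y = 30
So y = 30

Answer: 30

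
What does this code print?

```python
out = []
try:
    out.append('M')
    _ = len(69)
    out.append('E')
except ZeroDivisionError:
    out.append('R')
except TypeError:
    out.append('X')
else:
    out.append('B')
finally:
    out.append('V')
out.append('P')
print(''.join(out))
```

Execution trace: 'M' (try body) → 'X' (except TypeError) → 'V' (finally) → 'P' (after the try/except). Output: MXVP

Answer: MXVP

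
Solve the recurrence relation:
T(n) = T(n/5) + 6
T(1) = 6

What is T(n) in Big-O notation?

Each step divides n by 5 and adds 6. After log_5(n) steps we reach T(1)=6. So T(n) = 6·log_5(n) + 6 = O(log n).

Answer: O(log n)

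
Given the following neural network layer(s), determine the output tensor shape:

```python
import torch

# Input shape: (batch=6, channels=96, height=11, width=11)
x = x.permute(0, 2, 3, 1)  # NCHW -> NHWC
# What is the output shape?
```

Input: (6, 96, 11, 11) -> Output: (6, 11, 11, 96)

Answer: (6, 11, 11, 96)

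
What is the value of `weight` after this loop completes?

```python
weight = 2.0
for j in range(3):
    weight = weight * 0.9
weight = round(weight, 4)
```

Exponential decay: 2.0 * 0.9^3
`weight` takes the values: 2.0 → 1.8 → 1.62 → 1.458

Answer: 1.458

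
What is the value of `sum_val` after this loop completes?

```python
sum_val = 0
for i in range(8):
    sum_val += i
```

Sum of 0 to 7 = 28
`sum_val` takes the values: 0 → 1 → 3 → 6 → 10 → 15 → 21 → 28

Answer: 28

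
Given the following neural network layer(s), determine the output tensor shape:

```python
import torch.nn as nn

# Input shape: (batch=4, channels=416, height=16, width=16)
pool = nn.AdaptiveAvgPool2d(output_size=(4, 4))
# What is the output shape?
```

Input: (4, 416, 16, 16) -> Output: (4, 416, 4, 4)

Answer: (4, 416, 4, 4)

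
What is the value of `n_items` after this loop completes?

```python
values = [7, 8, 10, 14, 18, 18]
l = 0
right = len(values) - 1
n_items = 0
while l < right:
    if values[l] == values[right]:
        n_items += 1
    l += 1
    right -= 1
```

Count matching pairs from ends
`n_items` takes the values: 0

Answer: 0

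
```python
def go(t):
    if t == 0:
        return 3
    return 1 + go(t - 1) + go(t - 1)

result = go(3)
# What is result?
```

go(t) = 1 + 2·go(t-1), go(0)=3. Closed form: (3+1)·2^3 - 1 = 31.

Answer: 31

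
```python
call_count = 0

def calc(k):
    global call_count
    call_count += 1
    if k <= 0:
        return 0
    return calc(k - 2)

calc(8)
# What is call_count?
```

Linear recursion stepping by 2: 5 calls from k=8 down to ≤0.

Answer: 5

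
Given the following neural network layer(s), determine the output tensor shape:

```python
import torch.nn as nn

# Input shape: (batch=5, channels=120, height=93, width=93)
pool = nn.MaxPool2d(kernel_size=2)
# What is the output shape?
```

Input: (5, 120, 93, 93) -> Output: (5, 120, 46, 46)

Answer: (5, 120, 46, 46)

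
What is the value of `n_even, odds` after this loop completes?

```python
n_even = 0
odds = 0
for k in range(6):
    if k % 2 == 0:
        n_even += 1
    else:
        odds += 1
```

Count evens and odds in range(6)
`n_even, odds` takes the values: (0, 0) → (1, 0) → (1, 1) → (2, 1) → (2, 2) → (3, 2) → (3, 3)

Answer: 3, 3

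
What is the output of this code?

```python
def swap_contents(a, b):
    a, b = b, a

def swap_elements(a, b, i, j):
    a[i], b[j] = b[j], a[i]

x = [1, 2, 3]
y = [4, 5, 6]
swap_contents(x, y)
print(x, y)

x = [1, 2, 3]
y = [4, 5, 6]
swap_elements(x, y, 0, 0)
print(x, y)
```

Key concept: parameter rebinding vs mutation.
Step by step:
`x = [1, 2, 3]` → x = [1, 2, 3]
`y = [4, 5, 6]` → y = [4, 5, 6]
`swap_contents(x, y)` → no visible change to tracked variables
`print(x, y)` → prints [1, 2, 3] [4, 5, 6]
`x = [1, 2, 3]` → x = [1, 2, 3]
`y = [4, 5, 6]` → y = [4, 5, 6]
`swap_elements(x, y, 0, 0)` → x = [4, 2, 3]; y = [1, 5, 6]
`print(x, y)` → prints [4, 2, 3] [1, 5, 6]

Answer:
[1, 2, 3] [4, 5, 6]
[4, 2, 3] [1, 5, 6]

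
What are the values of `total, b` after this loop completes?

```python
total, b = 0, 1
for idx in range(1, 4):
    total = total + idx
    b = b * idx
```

Sum and factorial of 1 to 3
`total, b` takes the values: (0, 1) → (1, 1) → (3, 1) → (3, 2) → (6, 2) → (6, 6)

Answer: 6, 6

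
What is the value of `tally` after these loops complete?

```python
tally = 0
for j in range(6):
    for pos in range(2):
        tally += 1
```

6 * 2 = 12
`tally` takes the values: 0 → 1 → 2 → 3 → 4 → 5 → 6 → 7 → 8 → 9 → 10 → 11 → 12

Answer: 12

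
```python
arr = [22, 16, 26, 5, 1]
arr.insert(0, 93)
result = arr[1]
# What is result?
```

Trace:
`arr = [22, 16, 26, 5, 1]` → arr = [22, 16, 26, 5, 1]
`arr.insert(0, 93)` → arr = [93, 22, 16, 26, 5, 1]
`result = arr[1]` → result = 22
So result = 22

Answer: 22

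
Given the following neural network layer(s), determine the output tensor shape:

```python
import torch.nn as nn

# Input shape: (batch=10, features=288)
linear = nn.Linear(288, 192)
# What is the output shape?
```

Input: (10, 288) -> Output: (10, 192)

Answer: (10, 192)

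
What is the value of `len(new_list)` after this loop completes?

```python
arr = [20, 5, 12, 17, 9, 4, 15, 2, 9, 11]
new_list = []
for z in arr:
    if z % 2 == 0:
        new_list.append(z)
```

Count even numbers in [20, 5, 12, 17, 9, 4, 15, 2, 9, 11]
`new_list` takes the values: [] → [20] → [20, 12] → [20, 12, 4] → [20, 12, 4, 2]
So `len(new_list)` = 4

Answer: 4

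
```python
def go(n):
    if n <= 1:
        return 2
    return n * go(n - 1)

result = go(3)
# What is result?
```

go(3) = 3 * 2 * 2 = 12

Answer: 12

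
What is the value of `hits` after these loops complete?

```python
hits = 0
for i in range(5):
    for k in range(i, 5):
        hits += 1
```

Upper triangle: 5 + 4 + ... + 1
`hits` takes the values: 0 → 1 → 2 → 3 → 4 → 5 → 6 → 7 → 8 → 9 → 10 → 11 → 12 → 13 → 14 → 15

Answer: 15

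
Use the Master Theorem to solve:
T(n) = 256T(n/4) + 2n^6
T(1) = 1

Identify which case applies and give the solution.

a=256, b=4, f(n)=2n^6. log_4(256) = 4. Since c=6 > 4 and the regularity condition holds (256(n/4)^6 = (256/4^6)n^6 with 256/4^6 < 1), Case 3 applies: T(n) = Θ(f(n)) = O(n^6).

Answer: O(n^6) - Case 3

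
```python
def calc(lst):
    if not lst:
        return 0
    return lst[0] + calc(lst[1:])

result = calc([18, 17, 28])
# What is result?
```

18 + 17 + 28 + 0 = 63

Answer: 63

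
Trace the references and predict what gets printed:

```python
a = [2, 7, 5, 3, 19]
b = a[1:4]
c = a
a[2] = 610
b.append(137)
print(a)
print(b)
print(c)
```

Key concept: slice vs alias.
Step by step:
`a = [2, 7, 5, 3, 19]` → a = [2, 7, 5, 3, 19]
`b = a[1:4]` → b = [7, 5, 3]
`c = a` → c = [2, 7, 5, 3, 19] (same object as a)
`a[2] = 610` → a = [2, 7, 610, 3, 19] (same object as c); c = [2, 7, 610, 3, 19] (same object as a)
`b.append(137)` → b = [7, 5, 3, 137]
`print(a)` → prints [2, 7, 610, 3, 19]
`print(b)` → prints [7, 5, 3, 137]
`print(c)` → prints [2, 7, 610, 3, 19]

Answer:
[2, 7, 610, 3, 19]
[7, 5, 3, 137]
[2, 7, 610, 3, 19]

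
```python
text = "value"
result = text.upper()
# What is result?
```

Trace:
`text = "value"` → text = 'value'
`result = text.upper()` → result = 'VALUE'
So result = 'VALUE'

Answer: 'VALUE'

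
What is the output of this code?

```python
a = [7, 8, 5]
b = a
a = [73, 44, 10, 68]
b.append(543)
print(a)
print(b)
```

Key concept: rebinding vs mutation: a is rebound to a new list, b still points at the original.
Step by step:
`a = [7, 8, 5]` → a = [7, 8, 5]
`b = a` → b = [7, 8, 5] (same object as a)
`a = [73, 44, 10, 68]` → a = [73, 44, 10, 68]
`b.append(543)` → b = [7, 8, 5, 543]
`print(a)` → prints [73, 44, 10, 68]
`print(b)` → prints [7, 8, 5, 543]

Answer:
[73, 44, 10, 68]
[7, 8, 5, 543]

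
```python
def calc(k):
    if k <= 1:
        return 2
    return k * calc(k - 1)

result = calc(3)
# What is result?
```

calc(3) = 3 * 2 * 2 = 12

Answer: 12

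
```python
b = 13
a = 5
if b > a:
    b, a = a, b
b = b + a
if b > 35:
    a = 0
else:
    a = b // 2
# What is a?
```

Trace:
`b = 13` → b = 13
`a = 5` → a = 5
`if b > a: ...` → b > a is True → b = 5; a = 13
`b = b + a` → b = 18
`if b > 35: ...` → b > 35 is False, take else branch → a = 9
So a = 9

Answer: 9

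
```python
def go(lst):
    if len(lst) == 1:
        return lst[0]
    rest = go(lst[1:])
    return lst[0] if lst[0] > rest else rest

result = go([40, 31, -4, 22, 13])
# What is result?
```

Recursive max over [40, 31, -4, 22, 13] = 40

Answer: 40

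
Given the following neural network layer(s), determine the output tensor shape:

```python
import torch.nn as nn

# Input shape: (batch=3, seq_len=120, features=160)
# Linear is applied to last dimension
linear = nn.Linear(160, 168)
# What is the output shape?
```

Input: (3, 120, 160) -> Output: (3, 120, 168)

Answer: (3, 120, 168)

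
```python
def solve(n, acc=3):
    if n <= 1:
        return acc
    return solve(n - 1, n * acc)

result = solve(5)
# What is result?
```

Accumulator trace (n, acc): (5, 3) -> (4, 15) -> (3, 60) -> (2, 180) -> (1, 360) -> return 360

Answer: 360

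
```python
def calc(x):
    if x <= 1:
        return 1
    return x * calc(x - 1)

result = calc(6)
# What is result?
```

calc(6) = 6 * 5 * 4 * 3 * 2 * 1 = 720

Answer: 720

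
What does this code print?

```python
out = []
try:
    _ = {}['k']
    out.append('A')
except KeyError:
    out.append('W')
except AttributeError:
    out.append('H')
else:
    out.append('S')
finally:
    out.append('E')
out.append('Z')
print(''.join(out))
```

Execution trace: 'W' (except KeyError) → 'E' (finally) → 'Z' (after the try/except). Output: WEZ

Answer: WEZ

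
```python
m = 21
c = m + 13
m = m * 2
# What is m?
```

Trace:
`m = 21` → m = 21
`c = m + 13` → c = 34
`m = m * 2` → m = 42
So m = 42

Answer: 42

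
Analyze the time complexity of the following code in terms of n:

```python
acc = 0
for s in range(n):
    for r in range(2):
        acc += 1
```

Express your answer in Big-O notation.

Each loop level contributes: n × 1. Multiplying the contributions gives O(n).

Answer: O(n)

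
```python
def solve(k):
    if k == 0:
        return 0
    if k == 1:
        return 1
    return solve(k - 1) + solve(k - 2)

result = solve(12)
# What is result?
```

Build up from base cases: solve(0)=0, solve(1)=1, solve(2)=1, solve(3)=2, solve(4)=3, solve(5)=5, solve(6)=8, ..., solve(12)=144

Answer: 144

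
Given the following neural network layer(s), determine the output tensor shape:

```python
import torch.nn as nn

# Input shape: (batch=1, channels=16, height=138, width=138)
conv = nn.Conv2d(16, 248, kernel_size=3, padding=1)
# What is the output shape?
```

Input: (1, 16, 138, 138) -> Output: (1, 248, 138, 138)

Answer: (1, 248, 138, 138)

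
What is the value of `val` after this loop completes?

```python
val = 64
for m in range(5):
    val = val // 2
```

Halve 5 times: 64 // 2^5 = 2
`val` takes the values: 64 → 32 → 16 → 8 → 4 → 2

Answer: 2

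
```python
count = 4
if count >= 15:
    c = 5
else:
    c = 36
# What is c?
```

Trace:
`count = 4` → count = 4
`if count >= 15: ...` → count >= 15 is False, take else branch → c = 36
So c = 36

Answer: 36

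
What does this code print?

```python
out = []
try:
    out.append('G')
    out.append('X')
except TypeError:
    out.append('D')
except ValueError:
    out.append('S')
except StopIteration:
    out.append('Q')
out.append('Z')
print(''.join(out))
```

Execution trace: 'G' (try body) → 'X' (try body, no exception) → 'Z' (after the try/except). Output: GXZ

Answer: GXZ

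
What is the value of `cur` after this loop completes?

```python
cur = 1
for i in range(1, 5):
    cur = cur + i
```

Start at 1, add 1 through 4
`cur` takes the values: 1 → 2 → 4 → 7 → 11

Answer: 11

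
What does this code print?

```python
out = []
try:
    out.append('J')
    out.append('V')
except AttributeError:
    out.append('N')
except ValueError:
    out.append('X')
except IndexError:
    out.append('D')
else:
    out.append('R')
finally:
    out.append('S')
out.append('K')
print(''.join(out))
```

Execution trace: 'J' (try body) → 'V' (try body, no exception) → 'R' (else) → 'S' (finally) → 'K' (after the try/except). Output: JVRSK

Answer: JVRSK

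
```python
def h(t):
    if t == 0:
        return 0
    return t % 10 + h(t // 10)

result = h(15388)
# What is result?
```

Sum of digits of 15388: 8 + 8 + 3 + 5 + 1 = 25

Answer: 25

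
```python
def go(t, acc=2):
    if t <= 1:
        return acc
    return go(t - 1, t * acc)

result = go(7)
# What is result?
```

Accumulator trace (n, acc): (7, 2) -> (6, 14) -> (5, 84) -> (4, 420) -> (3, 1680) -> (2, 5040) -> (1, 10080) -> return 10080

Answer: 10080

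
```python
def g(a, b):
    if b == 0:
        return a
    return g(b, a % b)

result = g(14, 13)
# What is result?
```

g(14, 13) -> g(13, 1) -> g(1, 0) -> 1

Answer: 1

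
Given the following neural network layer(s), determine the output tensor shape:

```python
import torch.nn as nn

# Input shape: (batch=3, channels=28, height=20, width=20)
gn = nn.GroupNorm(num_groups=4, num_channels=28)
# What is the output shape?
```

Input: (3, 28, 20, 20) -> Output: (3, 28, 20, 20)

Answer: (3, 28, 20, 20)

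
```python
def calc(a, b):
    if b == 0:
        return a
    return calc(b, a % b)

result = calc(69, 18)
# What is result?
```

calc(69, 18) -> calc(18, 15) -> calc(15, 3) -> calc(3, 0) -> 3

Answer: 3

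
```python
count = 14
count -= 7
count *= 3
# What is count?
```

Trace:
`count = 14` → count = 14
`count -= 7` → count = 7
`count *= 3` → count = 21
So count = 21

Answer: 21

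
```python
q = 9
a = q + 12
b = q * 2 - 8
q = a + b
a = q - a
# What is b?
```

Trace:
`q = 9` → q = 9
`a = q + 12` → a = 21
`b = q * 2 - 8` → b = 10
`q = a + b` → q = 31
`a = q - a` → a = 10
So b = 10

Answer: 10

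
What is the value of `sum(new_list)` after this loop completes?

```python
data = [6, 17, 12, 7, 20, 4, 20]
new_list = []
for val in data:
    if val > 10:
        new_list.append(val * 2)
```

Sum of doubled values > 10
`new_list` takes the values: [] → [34] → [34, 24] → [34, 24, 40] → [34, 24, 40, 40]
So `sum(new_list)` = 138

Answer: 138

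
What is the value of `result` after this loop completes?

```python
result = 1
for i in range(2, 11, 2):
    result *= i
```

Product of even numbers 2 to 10
`result` takes the values: 1 → 2 → 8 → 48 → 384 → 3840

Answer: 3840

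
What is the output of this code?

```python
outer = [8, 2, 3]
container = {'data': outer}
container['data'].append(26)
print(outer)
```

Key concept: dict holds reference to list.
Step by step:
`outer = [8, 2, 3]` → outer = [8, 2, 3]
`container = {'data': outer}` → container = {'data': [8, 2, 3]}
`container['data'].append(26)` → outer = [8, 2, 3, 26]; container = {'data': [8, 2, 3, 26]}
`print(outer)` → prints [8, 2, 3, 26]

Answer: [8, 2, 3, 26]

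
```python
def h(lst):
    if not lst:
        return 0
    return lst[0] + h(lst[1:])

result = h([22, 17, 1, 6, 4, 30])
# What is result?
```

22 + 17 + 1 + 6 + 4 + 30 + 0 = 80

Answer: 80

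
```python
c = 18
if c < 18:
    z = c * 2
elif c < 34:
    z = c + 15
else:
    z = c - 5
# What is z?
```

Trace:
`c = 18` → c = 18
`if c < 18: ...` → c < 18 is False, c < 34 is True → z = 33
So z = 33

Answer: 33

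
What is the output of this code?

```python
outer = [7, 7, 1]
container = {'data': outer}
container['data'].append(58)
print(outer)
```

Key concept: dict holds reference to list.
Step by step:
`outer = [7, 7, 1]` → outer = [7, 7, 1]
`container = {'data': outer}` → container = {'data': [7, 7, 1]}
`container['data'].append(58)` → outer = [7, 7, 1, 58]; container = {'data': [7, 7, 1, 58]}
`print(outer)` → prints [7, 7, 1, 58]

Answer: [7, 7, 1, 58]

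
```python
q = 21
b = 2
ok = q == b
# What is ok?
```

Trace:
`q = 21` → q = 21
`b = 2` → b = 2
`ok = q == b` → ok = False
So ok = False

Answer: False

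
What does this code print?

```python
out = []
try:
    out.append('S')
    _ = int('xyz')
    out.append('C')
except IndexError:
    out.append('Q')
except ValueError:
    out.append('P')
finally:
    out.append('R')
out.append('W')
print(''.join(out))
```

Execution trace: 'S' (try body) → 'P' (except ValueError) → 'R' (finally) → 'W' (after the try/except). Output: SPRW

Answer: SPRW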